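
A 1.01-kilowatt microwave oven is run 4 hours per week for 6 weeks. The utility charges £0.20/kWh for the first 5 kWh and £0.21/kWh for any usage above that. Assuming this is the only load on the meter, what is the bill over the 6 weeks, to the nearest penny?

£5.04

Runtime = 4 h/week × 6 weeks = 24 h
Energy = 1.01 kW × 24 h = 24.24 kWh
Tier 1 (0–5 kWh): 5 × £0.20 = £1
Above 5 kWh: 19.24 × £0.21 = £4.0404
Bill = £5.04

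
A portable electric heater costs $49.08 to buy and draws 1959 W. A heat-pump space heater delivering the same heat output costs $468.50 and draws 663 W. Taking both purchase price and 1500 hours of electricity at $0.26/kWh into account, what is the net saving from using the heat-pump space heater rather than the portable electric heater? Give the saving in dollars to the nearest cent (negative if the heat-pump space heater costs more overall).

portable electric heater: $49.08 + (1959/1000) kW × 1500 h × $0.26 = $49.08 + $764.01 = $813.09
heat-pump space heater: $468.50 + (663/1000) kW × 1500 h × $0.26 = $468.50 + $258.57 = $727.07
Saving = $813.09 − $727.07 = $86.02

$86.02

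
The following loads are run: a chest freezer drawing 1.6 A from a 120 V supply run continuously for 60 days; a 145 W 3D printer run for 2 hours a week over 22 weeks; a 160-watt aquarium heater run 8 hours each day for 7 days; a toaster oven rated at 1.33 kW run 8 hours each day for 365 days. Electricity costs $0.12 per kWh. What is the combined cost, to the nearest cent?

chest freezer: Power = 1.6 A × 120 V = 192 W = 0.192 kW
chest freezer: Runtime = 24 h × 60 = 1440 h
chest freezer: 0.192 kW × 1440 h = 276.48 kWh
3D printer: Runtime = 2 h/week × 22 weeks = 44 h
3D printer: 0.145 kW × 44 h = 6.38 kWh
aquarium heater: Runtime = 8 h/day × 7 days = 56 h
aquarium heater: 0.16 kW × 56 h = 8.96 kWh
toaster oven: Runtime = 8 h/day × 365 days = 2920 h
toaster oven: 1.33 kW × 2920 h = 3883.6 kWh
Total energy = 4175.42 kWh
Cost = 4175.42 × $0.12 = $501.05

$501.05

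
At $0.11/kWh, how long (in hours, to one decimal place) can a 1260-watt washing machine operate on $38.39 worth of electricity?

Energy available = $38.39 ÷ $0.11/kWh = 349 kWh
Hours = 349 kWh ÷ 1.26 kW = 277.0 h

277.0 h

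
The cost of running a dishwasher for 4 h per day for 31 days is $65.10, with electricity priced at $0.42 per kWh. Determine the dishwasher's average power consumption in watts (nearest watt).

1250 W

Energy = $65.10 ÷ $0.42/kWh = 155 kWh
Runtime = 4 h/day × 31 days = 124 h
Power = 155 kWh ÷ 124 h = 1.25 kW = 1250 W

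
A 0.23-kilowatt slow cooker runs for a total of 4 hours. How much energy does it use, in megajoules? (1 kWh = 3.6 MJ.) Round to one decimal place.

Energy = 0.23 kW × 4 h = 0.92 kWh
= 0.92 × 3.6 MJ = 3.3 MJ

3.3 MJ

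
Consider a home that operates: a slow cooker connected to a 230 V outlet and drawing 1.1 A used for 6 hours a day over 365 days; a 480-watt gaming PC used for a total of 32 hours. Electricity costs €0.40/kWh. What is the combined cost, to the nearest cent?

€227.77

slow cooker: Power = 1.1 A × 230 V = 253 W = 0.253 kW
slow cooker: Runtime = 6 h/day × 365 days = 2190 h
slow cooker: 0.253 kW × 2190 h = 554.07 kWh
gaming PC: 0.48 kW × 32 h = 15.36 kWh
Total energy = 569.43 kWh
Cost = 569.43 × €0.40 = €227.77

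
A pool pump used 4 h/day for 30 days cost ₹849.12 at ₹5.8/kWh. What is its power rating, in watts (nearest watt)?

1220 W

Energy = ₹849.12 ÷ ₹5.8/kWh = 146.4 kWh
Runtime = 4 h/day × 30 days = 120 h
Power = 146.4 kWh ÷ 120 h = 1.22 kW = 1220 W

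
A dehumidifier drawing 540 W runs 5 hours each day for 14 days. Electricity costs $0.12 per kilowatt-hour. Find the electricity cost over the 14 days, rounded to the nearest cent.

$4.54

Runtime = 5 h/day × 14 days = 70 h
Energy = 0.54 kW × 70 h = 37.8 kWh
Cost = 37.8 kWh × $0.12/kWh = $4.54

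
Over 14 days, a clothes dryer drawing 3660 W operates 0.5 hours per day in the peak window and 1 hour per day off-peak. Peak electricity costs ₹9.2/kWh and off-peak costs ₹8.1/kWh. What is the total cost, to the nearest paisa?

₹650.75

Peak energy = 3.66 kW × 0.5 h × 14 = 25.62 kWh
Off-peak energy = 3.66 kW × 1 h × 14 = 51.24 kWh
Cost = 25.62 × ₹9.2 + 51.24 × ₹8.1 = ₹235.704 + ₹415.044 = ₹650.75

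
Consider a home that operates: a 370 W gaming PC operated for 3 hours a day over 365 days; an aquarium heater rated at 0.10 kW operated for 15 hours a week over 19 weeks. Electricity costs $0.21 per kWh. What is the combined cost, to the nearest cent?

gaming PC: Runtime = 3 h/day × 365 days = 1095 h
gaming PC: 0.37 kW × 1095 h = 405.15 kWh
aquarium heater: Runtime = 15 h/week × 19 weeks = 285 h
aquarium heater: 0.1 kW × 285 h = 28.5 kWh
Total energy = 433.65 kWh
Cost = 433.65 × $0.21 = $91.07

$91.07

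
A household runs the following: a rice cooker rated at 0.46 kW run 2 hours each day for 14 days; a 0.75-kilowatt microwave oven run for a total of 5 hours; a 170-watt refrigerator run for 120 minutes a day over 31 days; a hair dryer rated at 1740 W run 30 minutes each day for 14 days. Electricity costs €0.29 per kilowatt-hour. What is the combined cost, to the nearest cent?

rice cooker: Runtime = 2 h/day × 14 days = 28 h
rice cooker: 0.46 kW × 28 h = 12.88 kWh
microwave oven: 0.75 kW × 5 h = 3.75 kWh
refrigerator: Runtime = 120 min × 31 = 3720 min = 62 h
refrigerator: 0.17 kW × 62 h = 10.54 kWh
hair dryer: Runtime = 30 min × 14 = 420 min = 7 h
hair dryer: 1.74 kW × 7 h = 12.18 kWh
Total energy = 39.35 kWh
Cost = 39.35 × €0.29 = €11.41

€11.41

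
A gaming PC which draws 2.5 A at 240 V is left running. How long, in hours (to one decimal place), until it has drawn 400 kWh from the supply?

666.7 h

Power = 2.5 A × 240 V = 600 W = 0.6 kW
Hours = 400 kWh ÷ 0.6 kW = 666.7 h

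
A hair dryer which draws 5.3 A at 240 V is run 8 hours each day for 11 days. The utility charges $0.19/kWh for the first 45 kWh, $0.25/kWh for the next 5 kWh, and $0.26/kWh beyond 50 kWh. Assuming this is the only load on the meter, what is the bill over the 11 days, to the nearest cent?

Power = 5.3 A × 240 V = 1272 W = 1.272 kW
Runtime = 8 h/day × 11 days = 88 h
Energy = 1.272 kW × 88 h = 111.936 kWh
Tier 1 (0–45 kWh): 45 × $0.19 = $8.55
Tier 2 (45–50 kWh): 5 × $0.25 = $1.25
Above 50 kWh: 61.936 × $0.26 = $16.10336
Bill = $25.90

$25.90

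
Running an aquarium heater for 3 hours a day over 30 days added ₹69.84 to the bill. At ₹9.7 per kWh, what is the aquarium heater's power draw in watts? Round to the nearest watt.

80 W

Energy = ₹69.84 ÷ ₹9.7/kWh = 7.2 kWh
Runtime = 3 h/day × 30 days = 90 h
Power = 7.2 kWh ÷ 90 h = 0.08 kW = 80 W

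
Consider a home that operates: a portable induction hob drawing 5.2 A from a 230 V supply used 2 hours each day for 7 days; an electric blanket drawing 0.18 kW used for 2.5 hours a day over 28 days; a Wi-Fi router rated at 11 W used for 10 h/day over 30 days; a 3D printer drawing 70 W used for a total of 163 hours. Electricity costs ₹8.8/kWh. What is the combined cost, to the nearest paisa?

₹387.68

portable induction hob: Power = 5.2 A × 230 V = 1196 W = 1.196 kW
portable induction hob: Runtime = 2 h/day × 7 days = 14 h
portable induction hob: 1.196 kW × 14 h = 16.744 kWh
electric blanket: Runtime = 2.5 h/day × 28 days = 70 h
electric blanket: 0.18 kW × 70 h = 12.6 kWh
Wi-Fi router: Runtime = 10 h/day × 30 days = 300 h
Wi-Fi router: 0.011 kW × 300 h = 3.3 kWh
3D printer: 0.07 kW × 163 h = 11.41 kWh
Total energy = 44.054 kWh
Cost = 44.054 × ₹8.8 = ₹387.68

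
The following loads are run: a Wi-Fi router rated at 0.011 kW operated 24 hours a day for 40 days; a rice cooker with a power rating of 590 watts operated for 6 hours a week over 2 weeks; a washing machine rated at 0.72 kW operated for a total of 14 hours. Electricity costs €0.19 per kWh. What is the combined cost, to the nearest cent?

€5.27

Wi-Fi router: Runtime = 24 h × 40 = 960 h
Wi-Fi router: 0.011 kW × 960 h = 10.56 kWh
rice cooker: Runtime = 6 h/week × 2 weeks = 12 h
rice cooker: 0.59 kW × 12 h = 7.08 kWh
washing machine: 0.72 kW × 14 h = 10.08 kWh
Total energy = 27.72 kWh
Cost = 27.72 × €0.19 = €5.27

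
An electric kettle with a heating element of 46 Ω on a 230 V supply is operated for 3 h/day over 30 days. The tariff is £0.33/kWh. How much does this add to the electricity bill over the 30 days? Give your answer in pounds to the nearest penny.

£34.16

Power = V²/R = 230²/46 = 1150 W = 1.15 kW
Runtime = 3 h/day × 30 days = 90 h
Energy = 1.15 kW × 90 h = 103.5 kWh
Cost = 103.5 kWh × £0.33/kWh = £34.16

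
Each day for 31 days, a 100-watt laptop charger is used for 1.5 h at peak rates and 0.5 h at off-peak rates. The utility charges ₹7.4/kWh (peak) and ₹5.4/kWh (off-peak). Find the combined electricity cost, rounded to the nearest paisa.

₹42.78

Peak energy = 0.1 kW × 1.5 h × 31 = 4.65 kWh
Off-peak energy = 0.1 kW × 0.5 h × 31 = 1.55 kWh
Cost = 4.65 × ₹7.4 + 1.55 × ₹5.4 = ₹34.41 + ₹8.37 = ₹42.78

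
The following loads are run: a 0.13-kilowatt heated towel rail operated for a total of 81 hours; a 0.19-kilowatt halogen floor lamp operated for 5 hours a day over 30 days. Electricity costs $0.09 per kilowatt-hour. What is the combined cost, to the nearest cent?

$3.51

heated towel rail: 0.13 kW × 81 h = 10.53 kWh
halogen floor lamp: Runtime = 5 h/day × 30 days = 150 h
halogen floor lamp: 0.19 kW × 150 h = 28.5 kWh
Total energy = 39.03 kWh
Cost = 39.03 × $0.09 = $3.51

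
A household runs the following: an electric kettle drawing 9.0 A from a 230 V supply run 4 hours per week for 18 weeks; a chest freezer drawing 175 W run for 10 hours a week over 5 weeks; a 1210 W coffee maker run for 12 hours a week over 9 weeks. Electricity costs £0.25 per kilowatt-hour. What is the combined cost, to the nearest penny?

electric kettle: Power = 9.0 A × 230 V = 2070 W = 2.07 kW
electric kettle: Runtime = 4 h/week × 18 weeks = 72 h
electric kettle: 2.07 kW × 72 h = 149.04 kWh
chest freezer: Runtime = 10 h/week × 5 weeks = 50 h
chest freezer: 0.175 kW × 50 h = 8.75 kWh
coffee maker: Runtime = 12 h/week × 9 weeks = 108 h
coffee maker: 1.21 kW × 108 h = 130.68 kWh
Total energy = 288.47 kWh
Cost = 288.47 × £0.25 = £72.12

£72.12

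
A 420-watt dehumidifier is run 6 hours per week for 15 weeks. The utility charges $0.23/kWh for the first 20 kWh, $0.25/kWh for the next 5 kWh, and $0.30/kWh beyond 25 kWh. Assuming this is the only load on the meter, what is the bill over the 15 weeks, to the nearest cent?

$9.69

Runtime = 6 h/week × 15 weeks = 90 h
Energy = 0.42 kW × 90 h = 37.8 kWh
Tier 1 (0–20 kWh): 20 × $0.23 = $4.6
Tier 2 (20–25 kWh): 5 × $0.25 = $1.25
Above 25 kWh: 12.8 × $0.30 = $3.84
Bill = $9.69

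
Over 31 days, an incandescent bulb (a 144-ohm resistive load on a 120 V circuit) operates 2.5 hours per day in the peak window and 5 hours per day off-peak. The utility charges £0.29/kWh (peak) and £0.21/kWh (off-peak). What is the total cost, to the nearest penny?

Power = V²/R = 120²/144 = 100 W = 0.1 kW
Peak energy = 0.1 kW × 2.5 h × 31 = 7.75 kWh
Off-peak energy = 0.1 kW × 5 h × 31 = 15.5 kWh
Cost = 7.75 × £0.29 + 15.5 × £0.21 = £2.2475 + £3.255 = £5.50

£5.50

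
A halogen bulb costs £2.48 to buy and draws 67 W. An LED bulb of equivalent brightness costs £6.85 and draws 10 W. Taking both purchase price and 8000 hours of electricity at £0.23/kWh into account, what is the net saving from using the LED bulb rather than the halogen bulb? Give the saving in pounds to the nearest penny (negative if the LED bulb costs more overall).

halogen bulb: £2.48 + (67/1000) kW × 8000 h × £0.23 = £2.48 + £123.28 = £125.76
LED bulb: £6.85 + (10/1000) kW × 8000 h × £0.23 = £6.85 + £18.4 = £25.25
Saving = £125.76 − £25.25 = £100.51

£100.51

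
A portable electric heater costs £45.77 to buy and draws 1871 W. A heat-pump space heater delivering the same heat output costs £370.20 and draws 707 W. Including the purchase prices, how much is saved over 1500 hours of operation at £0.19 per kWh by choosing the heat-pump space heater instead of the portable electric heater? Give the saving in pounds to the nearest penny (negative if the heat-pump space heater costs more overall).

£7.31

portable electric heater: £45.77 + (1871/1000) kW × 1500 h × £0.19 = £45.77 + £533.235 = £579.005
heat-pump space heater: £370.20 + (707/1000) kW × 1500 h × £0.19 = £370.20 + £201.495 = £571.695
Saving = £579.005 − £571.695 = £7.31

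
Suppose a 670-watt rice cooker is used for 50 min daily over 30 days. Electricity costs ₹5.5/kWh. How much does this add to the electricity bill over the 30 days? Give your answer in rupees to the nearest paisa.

₹92.13

Runtime = 50 min × 30 = 1500 min = 25 h
Energy = 0.67 kW × 25 h = 16.75 kWh
Cost = 16.75 kWh × ₹5.5/kWh = ₹92.13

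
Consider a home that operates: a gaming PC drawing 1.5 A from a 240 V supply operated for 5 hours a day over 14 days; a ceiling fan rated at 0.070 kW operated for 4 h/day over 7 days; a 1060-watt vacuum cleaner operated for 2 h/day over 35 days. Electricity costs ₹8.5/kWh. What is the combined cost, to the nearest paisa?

gaming PC: Power = 1.5 A × 240 V = 360 W = 0.36 kW
gaming PC: Runtime = 5 h/day × 14 days = 70 h
gaming PC: 0.36 kW × 70 h = 25.2 kWh
ceiling fan: Runtime = 4 h/day × 7 days = 28 h
ceiling fan: 0.07 kW × 28 h = 1.96 kWh
vacuum cleaner: Runtime = 2 h/day × 35 days = 70 h
vacuum cleaner: 1.06 kW × 70 h = 74.2 kWh
Total energy = 101.36 kWh
Cost = 101.36 × ₹8.5 = ₹861.56

₹861.56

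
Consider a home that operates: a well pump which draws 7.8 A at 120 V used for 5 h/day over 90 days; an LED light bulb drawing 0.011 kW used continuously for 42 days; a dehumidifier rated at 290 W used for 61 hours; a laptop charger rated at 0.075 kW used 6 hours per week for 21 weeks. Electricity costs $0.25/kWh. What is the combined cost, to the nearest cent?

well pump: Power = 7.8 A × 120 V = 936 W = 0.936 kW
well pump: Runtime = 5 h/day × 90 days = 450 h
well pump: 0.936 kW × 450 h = 421.2 kWh
LED light bulb: Runtime = 24 h × 42 = 1008 h
LED light bulb: 0.011 kW × 1008 h = 11.088 kWh
dehumidifier: 0.29 kW × 61 h = 17.69 kWh
laptop charger: Runtime = 6 h/week × 21 weeks = 126 h
laptop charger: 0.075 kW × 126 h = 9.45 kWh
Total energy = 459.428 kWh
Cost = 459.428 × $0.25 = $114.86

$114.86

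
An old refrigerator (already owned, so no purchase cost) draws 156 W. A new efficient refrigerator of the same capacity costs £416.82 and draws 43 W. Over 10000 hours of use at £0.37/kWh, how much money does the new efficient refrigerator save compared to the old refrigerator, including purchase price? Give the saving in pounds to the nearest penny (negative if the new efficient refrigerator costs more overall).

old refrigerator: £0.00 + (156/1000) kW × 10000 h × £0.37 = £0.00 + £577.2 = £577.2
new efficient refrigerator: £416.82 + (43/1000) kW × 10000 h × £0.37 = £416.82 + £159.1 = £575.92
Saving = £577.2 − £575.92 = £1.28

£1.28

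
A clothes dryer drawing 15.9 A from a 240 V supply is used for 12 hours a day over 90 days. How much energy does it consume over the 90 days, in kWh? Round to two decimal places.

4121.28 kWh

Power = 15.9 A × 240 V = 3816 W = 3.816 kW
Runtime = 12 h/day × 90 days = 1080 h
Energy = 3.816 kW × 1080 h = 4121.28 kWh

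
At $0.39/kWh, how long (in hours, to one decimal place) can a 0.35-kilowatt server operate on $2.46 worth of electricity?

Energy available = $2.46 ÷ $0.39/kWh = 6.3077 kWh
Hours = 6.3077 kWh ÷ 0.35 kW = 18.0 h

18.0 h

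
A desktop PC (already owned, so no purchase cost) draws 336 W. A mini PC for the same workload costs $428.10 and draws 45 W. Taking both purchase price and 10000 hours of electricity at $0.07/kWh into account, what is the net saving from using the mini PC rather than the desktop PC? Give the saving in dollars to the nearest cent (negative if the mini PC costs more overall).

-$224.40

desktop PC: $0.00 + (336/1000) kW × 10000 h × $0.07 = $0.00 + $235.2 = $235.2
mini PC: $428.10 + (45/1000) kW × 10000 h × $0.07 = $428.10 + $31.5 = $459.6
Saving = $235.2 − $459.6 = −$224.4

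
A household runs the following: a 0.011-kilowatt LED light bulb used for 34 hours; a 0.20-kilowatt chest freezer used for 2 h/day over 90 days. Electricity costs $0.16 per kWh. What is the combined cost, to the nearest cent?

$5.82

LED light bulb: 0.011 kW × 34 h = 0.374 kWh
chest freezer: Runtime = 2 h/day × 90 days = 180 h
chest freezer: 0.2 kW × 180 h = 36 kWh
Total energy = 36.374 kWh
Cost = 36.374 × $0.16 = $5.82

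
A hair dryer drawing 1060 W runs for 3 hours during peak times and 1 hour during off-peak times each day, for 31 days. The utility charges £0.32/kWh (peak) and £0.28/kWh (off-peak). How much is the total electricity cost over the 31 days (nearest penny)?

Peak energy = 1.06 kW × 3 h × 31 = 98.58 kWh
Off-peak energy = 1.06 kW × 1 h × 31 = 32.86 kWh
Cost = 98.58 × £0.32 + 32.86 × £0.28 = £31.5456 + £9.2008 = £40.75

£40.75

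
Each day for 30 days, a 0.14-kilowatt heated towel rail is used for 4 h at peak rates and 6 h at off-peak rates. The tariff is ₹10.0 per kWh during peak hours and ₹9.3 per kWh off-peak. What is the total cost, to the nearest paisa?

₹402.36

Peak energy = 0.14 kW × 4 h × 30 = 16.8 kWh
Off-peak energy = 0.14 kW × 6 h × 30 = 25.2 kWh
Cost = 16.8 × ₹10.0 + 25.2 × ₹9.3 = ₹168 + ₹234.36 = ₹402.36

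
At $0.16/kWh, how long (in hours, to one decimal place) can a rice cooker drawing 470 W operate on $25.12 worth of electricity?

334.0 h

Energy available = $25.12 ÷ $0.16/kWh = 157 kWh
Hours = 157 kWh ÷ 0.47 kW = 334.0 h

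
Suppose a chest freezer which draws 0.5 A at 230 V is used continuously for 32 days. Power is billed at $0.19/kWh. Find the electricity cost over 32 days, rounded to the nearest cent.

$16.78

Power = 0.5 A × 230 V = 115 W = 0.115 kW
Runtime = 24 h × 32 = 768 h
Energy = 0.115 kW × 768 h = 88.32 kWh
Cost = 88.32 kWh × $0.19/kWh = $16.78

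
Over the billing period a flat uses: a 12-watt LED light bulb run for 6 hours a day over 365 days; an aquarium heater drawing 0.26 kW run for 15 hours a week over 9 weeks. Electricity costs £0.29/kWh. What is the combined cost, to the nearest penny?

LED light bulb: Runtime = 6 h/day × 365 days = 2190 h
LED light bulb: 0.012 kW × 2190 h = 26.28 kWh
aquarium heater: Runtime = 15 h/week × 9 weeks = 135 h
aquarium heater: 0.26 kW × 135 h = 35.1 kWh
Total energy = 61.38 kWh
Cost = 61.38 × £0.29 = £17.80

£17.80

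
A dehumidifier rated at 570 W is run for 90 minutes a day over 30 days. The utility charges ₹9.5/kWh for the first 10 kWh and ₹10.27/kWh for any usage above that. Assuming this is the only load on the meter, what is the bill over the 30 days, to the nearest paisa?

Runtime = 90 min × 30 = 2700 min = 45 h
Energy = 0.57 kW × 45 h = 25.65 kWh
Tier 1 (0–10 kWh): 10 × ₹9.5 = ₹95
Above 10 kWh: 15.65 × ₹10.27 = ₹160.7255
Bill = ₹255.73

₹255.73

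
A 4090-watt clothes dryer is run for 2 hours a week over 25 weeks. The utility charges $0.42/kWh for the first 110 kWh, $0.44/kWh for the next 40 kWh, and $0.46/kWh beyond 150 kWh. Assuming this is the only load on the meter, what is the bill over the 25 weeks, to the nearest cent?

Runtime = 2 h/week × 25 weeks = 50 h
Energy = 4.09 kW × 50 h = 204.5 kWh
Tier 1 (0–110 kWh): 110 × $0.42 = $46.2
Tier 2 (110–150 kWh): 40 × $0.44 = $17.6
Above 150 kWh: 54.5 × $0.46 = $25.07
Bill = $88.87

$88.87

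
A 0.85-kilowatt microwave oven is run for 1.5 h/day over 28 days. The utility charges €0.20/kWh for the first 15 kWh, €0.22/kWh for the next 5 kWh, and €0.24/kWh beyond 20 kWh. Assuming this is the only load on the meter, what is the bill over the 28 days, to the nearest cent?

€7.87

Runtime = 1.5 h/day × 28 days = 42 h
Energy = 0.85 kW × 42 h = 35.7 kWh
Tier 1 (0–15 kWh): 15 × €0.20 = €3
Tier 2 (15–20 kWh): 5 × €0.22 = €1.1
Above 20 kWh: 15.7 × €0.24 = €3.768
Bill = €7.87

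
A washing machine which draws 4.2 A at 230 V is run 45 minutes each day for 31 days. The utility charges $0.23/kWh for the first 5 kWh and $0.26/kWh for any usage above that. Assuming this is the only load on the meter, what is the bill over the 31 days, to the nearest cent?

Power = 4.2 A × 230 V = 966 W = 0.966 kW
Runtime = 45 min × 31 = 1395 min = 23.25 h
Energy = 0.966 kW × 23.25 h = 22.4595 kWh
Tier 1 (0–5 kWh): 5 × $0.23 = $1.15
Above 5 kWh: 17.4595 × $0.26 = $4.53947
Bill = $5.69

$5.69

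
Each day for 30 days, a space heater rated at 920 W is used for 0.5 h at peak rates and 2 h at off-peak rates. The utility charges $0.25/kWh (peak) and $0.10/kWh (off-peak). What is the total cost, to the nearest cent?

$8.97

Peak energy = 0.92 kW × 0.5 h × 30 = 13.8 kWh
Off-peak energy = 0.92 kW × 2 h × 30 = 55.2 kWh
Cost = 13.8 × $0.25 + 55.2 × $0.10 = $3.45 + $5.52 = $8.97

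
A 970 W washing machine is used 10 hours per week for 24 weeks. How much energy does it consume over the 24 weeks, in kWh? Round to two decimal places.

Runtime = 10 h/week × 24 weeks = 240 h
Energy = 0.97 kW × 240 h = 232.8 kWh

232.80 kWh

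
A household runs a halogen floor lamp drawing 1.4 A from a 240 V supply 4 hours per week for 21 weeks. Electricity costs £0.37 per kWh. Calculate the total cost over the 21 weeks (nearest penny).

Power = 1.4 A × 240 V = 336 W = 0.336 kW
Runtime = 4 h/week × 21 weeks = 84 h
Energy = 0.336 kW × 84 h = 28.224 kWh
Cost = 28.224 kWh × £0.37/kWh = £10.44

£10.44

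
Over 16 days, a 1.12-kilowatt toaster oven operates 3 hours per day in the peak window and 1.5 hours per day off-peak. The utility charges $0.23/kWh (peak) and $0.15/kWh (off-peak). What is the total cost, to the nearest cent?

Peak energy = 1.12 kW × 3 h × 16 = 53.76 kWh
Off-peak energy = 1.12 kW × 1.5 h × 16 = 26.88 kWh
Cost = 53.76 × $0.23 + 26.88 × $0.15 = $12.3648 + $4.032 = $16.40

$16.40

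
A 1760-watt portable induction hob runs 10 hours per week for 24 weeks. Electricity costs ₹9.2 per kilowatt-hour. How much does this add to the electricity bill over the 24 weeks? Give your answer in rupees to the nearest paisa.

Runtime = 10 h/week × 24 weeks = 240 h
Energy = 1.76 kW × 240 h = 422.4 kWh
Cost = 422.4 kWh × ₹9.2/kWh = ₹3886.08

₹3886.08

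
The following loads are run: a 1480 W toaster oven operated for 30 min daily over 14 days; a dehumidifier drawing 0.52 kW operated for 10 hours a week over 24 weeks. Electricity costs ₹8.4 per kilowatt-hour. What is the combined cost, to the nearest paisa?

₹1135.34

toaster oven: Runtime = 30 min × 14 = 420 min = 7 h
toaster oven: 1.48 kW × 7 h = 10.36 kWh
dehumidifier: Runtime = 10 h/week × 24 weeks = 240 h
dehumidifier: 0.52 kW × 240 h = 124.8 kWh
Total energy = 135.16 kWh
Cost = 135.16 × ₹8.4 = ₹1135.34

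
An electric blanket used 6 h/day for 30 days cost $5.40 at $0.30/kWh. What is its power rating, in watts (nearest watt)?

Energy = $5.40 ÷ $0.30/kWh = 18 kWh
Runtime = 6 h/day × 30 days = 180 h
Power = 18 kWh ÷ 180 h = 0.1 kW = 100 W

100 W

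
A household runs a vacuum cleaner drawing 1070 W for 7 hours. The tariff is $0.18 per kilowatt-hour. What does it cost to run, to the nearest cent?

Energy = 1.07 kW × 7 h = 7.49 kWh
Cost = 7.49 kWh × $0.18/kWh = $1.35

$1.35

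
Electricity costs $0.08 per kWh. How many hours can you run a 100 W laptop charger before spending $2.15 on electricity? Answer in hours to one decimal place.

268.8 h

Energy available = $2.15 ÷ $0.08/kWh = 26.875 kWh
Hours = 26.875 kWh ÷ 0.1 kW = 268.8 h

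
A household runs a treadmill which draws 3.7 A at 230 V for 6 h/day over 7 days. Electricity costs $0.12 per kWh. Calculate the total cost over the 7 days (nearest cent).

Power = 3.7 A × 230 V = 851 W = 0.851 kW
Runtime = 6 h/day × 7 days = 42 h
Energy = 0.851 kW × 42 h = 35.742 kWh
Cost = 35.742 kWh × $0.12/kWh = $4.29

$4.29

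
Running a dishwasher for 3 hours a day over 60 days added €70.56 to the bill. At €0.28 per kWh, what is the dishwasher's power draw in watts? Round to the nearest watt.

Energy = €70.56 ÷ €0.28/kWh = 252 kWh
Runtime = 3 h/day × 60 days = 180 h
Power = 252 kWh ÷ 180 h = 1.4 kW = 1400 W

1400 W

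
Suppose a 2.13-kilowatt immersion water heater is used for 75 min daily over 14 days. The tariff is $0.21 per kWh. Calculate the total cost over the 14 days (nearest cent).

$7.83

Runtime = 75 min × 14 = 1050 min = 17.5 h
Energy = 2.13 kW × 17.5 h = 37.275 kWh
Cost = 37.275 kWh × $0.21/kWh = $7.83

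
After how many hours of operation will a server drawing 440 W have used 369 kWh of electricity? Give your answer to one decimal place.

Hours = 369 kWh ÷ 0.44 kW = 838.6 h

838.6 h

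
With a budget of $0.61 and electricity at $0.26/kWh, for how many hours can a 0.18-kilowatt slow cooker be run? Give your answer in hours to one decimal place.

Energy available = $0.61 ÷ $0.26/kWh = 2.3462 kWh
Hours = 2.3462 kWh ÷ 0.18 kW = 13.0 h

13.0 h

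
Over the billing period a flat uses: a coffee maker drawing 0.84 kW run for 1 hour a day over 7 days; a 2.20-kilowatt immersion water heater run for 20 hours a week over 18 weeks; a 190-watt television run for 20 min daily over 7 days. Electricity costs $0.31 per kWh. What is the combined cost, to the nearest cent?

coffee maker: Runtime = 1 h/day × 7 days = 7 h
coffee maker: 0.84 kW × 7 h = 5.88 kWh
immersion water heater: Runtime = 20 h/week × 18 weeks = 360 h
immersion water heater: 2.2 kW × 360 h = 792 kWh
television: Runtime = 20 min × 7 = 140 min = 2.333333… h
television: 0.19 kW × 2.333333… h = 0.443333… kWh
Total energy = 798.323333… kWh
Cost = 798.323333… × $0.31 = $247.48

$247.48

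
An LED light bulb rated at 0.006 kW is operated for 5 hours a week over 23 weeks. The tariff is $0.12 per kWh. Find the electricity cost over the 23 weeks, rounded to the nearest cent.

$0.08

Runtime = 5 h/week × 23 weeks = 115 h
Energy = 0.006 kW × 115 h = 0.69 kWh
Cost = 0.69 kWh × $0.12/kWh = $0.08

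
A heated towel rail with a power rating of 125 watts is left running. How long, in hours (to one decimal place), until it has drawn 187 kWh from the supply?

Hours = 187 kWh ÷ 0.125 kW = 1496.0 h

1496.0 h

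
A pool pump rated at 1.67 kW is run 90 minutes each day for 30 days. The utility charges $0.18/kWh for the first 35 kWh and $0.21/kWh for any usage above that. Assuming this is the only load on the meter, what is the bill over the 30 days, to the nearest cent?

$14.73

Runtime = 90 min × 30 = 2700 min = 45 h
Energy = 1.67 kW × 45 h = 75.15 kWh
Tier 1 (0–35 kWh): 35 × $0.18 = $6.3
Above 35 kWh: 40.15 × $0.21 = $8.4315
Bill = $14.73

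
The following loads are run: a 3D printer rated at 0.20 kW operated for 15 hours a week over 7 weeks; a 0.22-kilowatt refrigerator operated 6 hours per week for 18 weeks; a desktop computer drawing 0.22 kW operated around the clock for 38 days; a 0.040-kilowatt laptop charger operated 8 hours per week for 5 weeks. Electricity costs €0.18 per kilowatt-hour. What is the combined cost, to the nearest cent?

3D printer: Runtime = 15 h/week × 7 weeks = 105 h
3D printer: 0.2 kW × 105 h = 21 kWh
refrigerator: Runtime = 6 h/week × 18 weeks = 108 h
refrigerator: 0.22 kW × 108 h = 23.76 kWh
desktop computer: Runtime = 24 h × 38 = 912 h
desktop computer: 0.22 kW × 912 h = 200.64 kWh
laptop charger: Runtime = 8 h/week × 5 weeks = 40 h
laptop charger: 0.04 kW × 40 h = 1.6 kWh
Total energy = 247 kWh
Cost = 247 × €0.18 = €44.46

€44.46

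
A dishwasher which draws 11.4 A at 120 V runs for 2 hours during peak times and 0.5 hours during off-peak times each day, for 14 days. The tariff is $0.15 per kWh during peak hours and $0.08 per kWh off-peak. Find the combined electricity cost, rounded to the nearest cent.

Power = 11.4 A × 120 V = 1368 W = 1.368 kW
Peak energy = 1.368 kW × 2 h × 14 = 38.304 kWh
Off-peak energy = 1.368 kW × 0.5 h × 14 = 9.576 kWh
Cost = 38.304 × $0.15 + 9.576 × $0.08 = $5.7456 + $0.76608 = $6.51

$6.51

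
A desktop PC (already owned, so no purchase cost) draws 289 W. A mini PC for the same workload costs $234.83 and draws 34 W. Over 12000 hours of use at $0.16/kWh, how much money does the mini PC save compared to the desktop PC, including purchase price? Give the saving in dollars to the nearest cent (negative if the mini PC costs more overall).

$254.77

desktop PC: $0.00 + (289/1000) kW × 12000 h × $0.16 = $0.00 + $554.88 = $554.88
mini PC: $234.83 + (34/1000) kW × 12000 h × $0.16 = $234.83 + $65.28 = $300.11
Saving = $554.88 − $300.11 = $254.77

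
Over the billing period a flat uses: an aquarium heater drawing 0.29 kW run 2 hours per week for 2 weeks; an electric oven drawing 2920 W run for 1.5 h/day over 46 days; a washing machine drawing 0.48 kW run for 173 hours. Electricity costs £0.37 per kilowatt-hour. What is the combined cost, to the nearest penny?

aquarium heater: Runtime = 2 h/week × 2 weeks = 4 h
aquarium heater: 0.29 kW × 4 h = 1.16 kWh
electric oven: Runtime = 1.5 h/day × 46 days = 69 h
electric oven: 2.92 kW × 69 h = 201.48 kWh
washing machine: 0.48 kW × 173 h = 83.04 kWh
Total energy = 285.68 kWh
Cost = 285.68 × £0.37 = £105.70

£105.70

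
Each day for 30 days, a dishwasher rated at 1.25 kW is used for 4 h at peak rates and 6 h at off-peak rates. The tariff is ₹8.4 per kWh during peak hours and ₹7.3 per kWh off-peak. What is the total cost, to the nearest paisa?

Peak energy = 1.25 kW × 4 h × 30 = 150 kWh
Off-peak energy = 1.25 kW × 6 h × 30 = 225 kWh
Cost = 150 × ₹8.4 + 225 × ₹7.3 = ₹1260 + ₹1642.5 = ₹2902.50

₹2902.50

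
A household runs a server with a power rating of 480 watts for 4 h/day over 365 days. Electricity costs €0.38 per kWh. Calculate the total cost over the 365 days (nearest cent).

Runtime = 4 h/day × 365 days = 1460 h
Energy = 0.48 kW × 1460 h = 700.8 kWh
Cost = 700.8 kWh × €0.38/kWh = €266.30

€266.30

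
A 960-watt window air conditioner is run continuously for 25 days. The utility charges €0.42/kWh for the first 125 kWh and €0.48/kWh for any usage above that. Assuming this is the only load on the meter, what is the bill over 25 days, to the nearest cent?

€268.98

Runtime = 24 h × 25 = 600 h
Energy = 0.96 kW × 600 h = 576 kWh
Tier 1 (0–125 kWh): 125 × €0.42 = €52.5
Above 125 kWh: 451 × €0.48 = €216.48
Bill = €268.98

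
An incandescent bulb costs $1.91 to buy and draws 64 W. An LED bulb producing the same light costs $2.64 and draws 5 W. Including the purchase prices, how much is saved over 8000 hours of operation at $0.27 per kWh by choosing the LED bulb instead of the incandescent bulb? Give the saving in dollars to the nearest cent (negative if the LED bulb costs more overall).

incandescent bulb: $1.91 + (64/1000) kW × 8000 h × $0.27 = $1.91 + $138.24 = $140.15
LED bulb: $2.64 + (5/1000) kW × 8000 h × $0.27 = $2.64 + $10.8 = $13.44
Saving = $140.15 − $13.44 = $126.71

$126.71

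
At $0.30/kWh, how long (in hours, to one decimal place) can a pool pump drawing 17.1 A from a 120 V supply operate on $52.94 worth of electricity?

Power = 17.1 A × 120 V = 2052 W = 2.052 kW
Energy available = $52.94 ÷ $0.30/kWh = 176.4667 kWh
Hours = 176.4667 kWh ÷ 2.052 kW = 86.0 h

86.0 h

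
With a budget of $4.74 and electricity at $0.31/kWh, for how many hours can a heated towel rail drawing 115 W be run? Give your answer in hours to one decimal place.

Energy available = $4.74 ÷ $0.31/kWh = 15.2903 kWh
Hours = 15.2903 kWh ÷ 0.115 kW = 133.0 h

133.0 h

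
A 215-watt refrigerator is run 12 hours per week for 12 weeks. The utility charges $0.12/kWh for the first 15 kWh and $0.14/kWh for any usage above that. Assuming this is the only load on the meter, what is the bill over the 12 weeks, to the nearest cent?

Runtime = 12 h/week × 12 weeks = 144 h
Energy = 0.215 kW × 144 h = 30.96 kWh
Tier 1 (0–15 kWh): 15 × $0.12 = $1.8
Above 15 kWh: 15.96 × $0.14 = $2.2344
Bill = $4.03

$4.03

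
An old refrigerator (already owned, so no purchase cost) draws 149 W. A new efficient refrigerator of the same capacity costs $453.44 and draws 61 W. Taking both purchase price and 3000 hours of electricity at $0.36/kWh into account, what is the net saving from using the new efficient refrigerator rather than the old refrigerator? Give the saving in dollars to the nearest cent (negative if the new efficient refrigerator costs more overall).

old refrigerator: $0.00 + (149/1000) kW × 3000 h × $0.36 = $0.00 + $160.92 = $160.92
new efficient refrigerator: $453.44 + (61/1000) kW × 3000 h × $0.36 = $453.44 + $65.88 = $519.32
Saving = $160.92 − $519.32 = −$358.4

-$358.40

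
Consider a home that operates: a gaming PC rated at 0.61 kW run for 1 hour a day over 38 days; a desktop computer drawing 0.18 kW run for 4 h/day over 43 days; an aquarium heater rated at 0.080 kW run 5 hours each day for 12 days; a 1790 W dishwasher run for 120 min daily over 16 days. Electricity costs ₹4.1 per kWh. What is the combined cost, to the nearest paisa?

gaming PC: Runtime = 1 h/day × 38 days = 38 h
gaming PC: 0.61 kW × 38 h = 23.18 kWh
desktop computer: Runtime = 4 h/day × 43 days = 172 h
desktop computer: 0.18 kW × 172 h = 30.96 kWh
aquarium heater: Runtime = 5 h/day × 12 days = 60 h
aquarium heater: 0.08 kW × 60 h = 4.8 kWh
dishwasher: Runtime = 120 min × 16 = 1920 min = 32 h
dishwasher: 1.79 kW × 32 h = 57.28 kWh
Total energy = 116.22 kWh
Cost = 116.22 × ₹4.1 = ₹476.50

₹476.50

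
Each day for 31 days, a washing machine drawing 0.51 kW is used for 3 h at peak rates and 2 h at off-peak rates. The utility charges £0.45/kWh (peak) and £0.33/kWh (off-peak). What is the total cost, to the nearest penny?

Peak energy = 0.51 kW × 3 h × 31 = 47.43 kWh
Off-peak energy = 0.51 kW × 2 h × 31 = 31.62 kWh
Cost = 47.43 × £0.45 + 31.62 × £0.33 = £21.3435 + £10.4346 = £31.78

£31.78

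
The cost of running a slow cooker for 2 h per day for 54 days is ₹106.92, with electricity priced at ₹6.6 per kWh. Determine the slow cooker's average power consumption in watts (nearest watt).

150 W

Energy = ₹106.92 ÷ ₹6.6/kWh = 16.2 kWh
Runtime = 2 h/day × 54 days = 108 h
Power = 16.2 kWh ÷ 108 h = 0.15 kW = 150 W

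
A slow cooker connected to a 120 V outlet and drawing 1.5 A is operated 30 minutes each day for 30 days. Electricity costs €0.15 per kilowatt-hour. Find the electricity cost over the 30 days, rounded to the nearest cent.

Power = 1.5 A × 120 V = 180 W = 0.18 kW
Runtime = 30 min × 30 = 900 min = 15 h
Energy = 0.18 kW × 15 h = 2.7 kWh
Cost = 2.7 kWh × €0.15/kWh = €0.41

€0.41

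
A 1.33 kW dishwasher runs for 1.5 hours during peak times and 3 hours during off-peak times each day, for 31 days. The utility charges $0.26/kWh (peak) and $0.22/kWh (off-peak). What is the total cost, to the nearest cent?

$43.29

Peak energy = 1.33 kW × 1.5 h × 31 = 61.845 kWh
Off-peak energy = 1.33 kW × 3 h × 31 = 123.69 kWh
Cost = 61.845 × $0.26 + 123.69 × $0.22 = $16.0797 + $27.2118 = $43.29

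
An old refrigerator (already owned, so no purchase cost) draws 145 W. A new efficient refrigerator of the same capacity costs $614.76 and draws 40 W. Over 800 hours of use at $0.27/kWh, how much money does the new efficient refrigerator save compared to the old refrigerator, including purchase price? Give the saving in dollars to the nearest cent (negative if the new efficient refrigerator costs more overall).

-$592.08

old refrigerator: $0.00 + (145/1000) kW × 800 h × $0.27 = $0.00 + $31.32 = $31.32
new efficient refrigerator: $614.76 + (40/1000) kW × 800 h × $0.27 = $614.76 + $8.64 = $623.4
Saving = $31.32 − $623.4 = −$592.08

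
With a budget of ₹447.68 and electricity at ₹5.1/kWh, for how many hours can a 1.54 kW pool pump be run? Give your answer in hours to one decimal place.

Energy available = ₹447.68 ÷ ₹5.1/kWh = 87.7804 kWh
Hours = 87.7804 kWh ÷ 1.54 kW = 57.0 h

57.0 h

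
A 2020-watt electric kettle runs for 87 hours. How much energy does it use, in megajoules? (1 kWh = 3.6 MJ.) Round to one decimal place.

Energy = 2.02 kW × 87 h = 175.74 kWh
= 175.74 × 3.6 MJ = 632.7 MJ

632.7 MJ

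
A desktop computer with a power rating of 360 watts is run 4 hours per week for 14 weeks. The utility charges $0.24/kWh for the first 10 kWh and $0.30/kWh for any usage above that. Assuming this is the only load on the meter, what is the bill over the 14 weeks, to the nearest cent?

$5.45

Runtime = 4 h/week × 14 weeks = 56 h
Energy = 0.36 kW × 56 h = 20.16 kWh
Tier 1 (0–10 kWh): 10 × $0.24 = $2.4
Above 10 kWh: 10.16 × $0.30 = $3.048
Bill = $5.45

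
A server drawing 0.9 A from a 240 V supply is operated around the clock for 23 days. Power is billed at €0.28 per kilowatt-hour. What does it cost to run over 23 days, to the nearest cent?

Power = 0.9 A × 240 V = 216 W = 0.216 kW
Runtime = 24 h × 23 = 552 h
Energy = 0.216 kW × 552 h = 119.232 kWh
Cost = 119.232 kWh × €0.28/kWh = €33.38

€33.38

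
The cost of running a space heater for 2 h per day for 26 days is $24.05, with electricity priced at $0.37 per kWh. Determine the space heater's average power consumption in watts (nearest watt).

1250 W

Energy = $24.05 ÷ $0.37/kWh = 65 kWh
Runtime = 2 h/day × 26 days = 52 h
Power = 65 kWh ÷ 52 h = 1.25 kW = 1250 W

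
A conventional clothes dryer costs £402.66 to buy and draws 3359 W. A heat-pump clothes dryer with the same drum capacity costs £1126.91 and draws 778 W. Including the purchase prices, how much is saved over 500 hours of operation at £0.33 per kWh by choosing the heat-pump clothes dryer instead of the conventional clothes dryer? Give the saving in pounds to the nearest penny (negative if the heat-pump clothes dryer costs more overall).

conventional clothes dryer: £402.66 + (3359/1000) kW × 500 h × £0.33 = £402.66 + £554.235 = £956.895
heat-pump clothes dryer: £1126.91 + (778/1000) kW × 500 h × £0.33 = £1126.91 + £128.37 = £1255.28
Saving = £956.895 − £1255.28 = −£298.385 → -£298.39

-£298.39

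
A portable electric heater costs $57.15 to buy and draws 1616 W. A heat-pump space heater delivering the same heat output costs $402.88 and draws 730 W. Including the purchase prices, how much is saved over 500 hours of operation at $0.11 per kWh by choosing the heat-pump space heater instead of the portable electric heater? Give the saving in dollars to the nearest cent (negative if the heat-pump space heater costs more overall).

-$297.00

portable electric heater: $57.15 + (1616/1000) kW × 500 h × $0.11 = $57.15 + $88.88 = $146.03
heat-pump space heater: $402.88 + (730/1000) kW × 500 h × $0.11 = $402.88 + $40.15 = $443.03
Saving = $146.03 − $443.03 = −$297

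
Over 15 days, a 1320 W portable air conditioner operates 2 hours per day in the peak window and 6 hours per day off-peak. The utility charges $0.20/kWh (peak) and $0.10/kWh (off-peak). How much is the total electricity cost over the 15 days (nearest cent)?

$19.80

Peak energy = 1.32 kW × 2 h × 15 = 39.6 kWh
Off-peak energy = 1.32 kW × 6 h × 15 = 118.8 kWh
Cost = 39.6 × $0.20 + 118.8 × $0.10 = $7.92 + $11.88 = $19.80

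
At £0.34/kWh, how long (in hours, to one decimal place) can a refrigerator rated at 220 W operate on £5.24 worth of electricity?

Energy available = £5.24 ÷ £0.34/kWh = 15.4118 kWh
Hours = 15.4118 kWh ÷ 0.22 kW = 70.1 h

70.1 h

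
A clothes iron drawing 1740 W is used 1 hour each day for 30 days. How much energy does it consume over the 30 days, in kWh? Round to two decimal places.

Runtime = 1 h/day × 30 days = 30 h
Energy = 1.74 kW × 30 h = 52.2 kWh

52.20 kWh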